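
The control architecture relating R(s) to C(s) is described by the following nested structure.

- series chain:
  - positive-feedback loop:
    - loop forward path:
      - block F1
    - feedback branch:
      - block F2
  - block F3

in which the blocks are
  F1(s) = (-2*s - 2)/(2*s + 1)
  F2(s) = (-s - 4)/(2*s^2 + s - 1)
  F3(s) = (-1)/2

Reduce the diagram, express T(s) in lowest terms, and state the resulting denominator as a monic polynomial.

Step 1. feedback reduction of F1, F2 -> (-4*s^2 - 2*s + 2)/(4*s^2 - 2*s - 9)
Step 2. combine [F1/(1-F1*F2)], F3 in series -> (2*s^2 + s - 1)/(4*s^2 - 2*s - 9)
The result of step 2 is T(s) in lowest terms. Its denominator has leading coefficient 4; dividing the denominator through by 4 makes it monic.

Final answer: s^2 - s/2 - 9/4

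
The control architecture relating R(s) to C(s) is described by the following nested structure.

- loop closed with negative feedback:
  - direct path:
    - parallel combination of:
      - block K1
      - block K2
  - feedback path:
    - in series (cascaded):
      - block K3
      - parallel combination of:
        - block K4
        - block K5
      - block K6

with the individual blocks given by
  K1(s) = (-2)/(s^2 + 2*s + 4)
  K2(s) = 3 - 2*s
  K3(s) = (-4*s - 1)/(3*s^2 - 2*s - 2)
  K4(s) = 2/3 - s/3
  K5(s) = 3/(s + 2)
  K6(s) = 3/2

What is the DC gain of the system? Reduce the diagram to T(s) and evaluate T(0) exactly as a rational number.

(1) reduce the parallel group K1, K2 = (-2*s^3 - s^2 - 2*s + 10)/(s^2 + 2*s + 4)
(2) sum the parallel branches K4, K5 = (13 - s^2)/(3*s + 6)
(3) combine K3, (K4+K5), K6 in series = (4*s^3 + s^2 - 52*s - 13)/(6*s^3 + 8*s^2 - 12*s - 8)
(4) apply the feedback formula to (K1+K2), (K3*(K4+K5)*K6) = (12*s^6 + 22*s^5 - 4*s^4 - 72*s^3 - 112*s^2 + 104*s + 80)/(8*s^6 - 115*s^4 - 144*s^3 - 127*s^2 + 558*s + 162)
Step 4 gives the overall T(s). Then T(0) = 80/162 = 40/81.

Therefore the answer is 40/81.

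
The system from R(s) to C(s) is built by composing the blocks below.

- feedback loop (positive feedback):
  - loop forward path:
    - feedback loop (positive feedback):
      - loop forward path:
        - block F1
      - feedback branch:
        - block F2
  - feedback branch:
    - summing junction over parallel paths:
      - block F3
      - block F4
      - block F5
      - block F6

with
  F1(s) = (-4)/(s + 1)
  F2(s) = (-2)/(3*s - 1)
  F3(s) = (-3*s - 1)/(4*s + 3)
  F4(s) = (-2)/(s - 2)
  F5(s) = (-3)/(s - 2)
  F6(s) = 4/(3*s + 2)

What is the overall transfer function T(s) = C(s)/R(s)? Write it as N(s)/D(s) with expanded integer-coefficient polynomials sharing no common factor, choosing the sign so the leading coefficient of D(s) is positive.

Answer: (-144*s^4 + 132*s^3 + 308*s^2 + 32*s - 48)/(36*s^5 - 105*s^4 - 590*s^3 - 957*s^2 - 16*s + 308)

Working:
Step 1: collapse the loop (F1 forward, F2 return) -> (4 - 12*s)/(3*s^2 + 2*s - 9)
Step 2: combine F3, F4, F5, F6 in parallel -> (-9*s^3 - 35*s^2 - 89*s - 50)/(12*s^3 - 7*s^2 - 28*s - 12)
Step 3: reduce the feedback loop with forward [F1/(1-F1*F2)] and return (F3+F4+F5+F6): this yields T(s), and no further normalization is needed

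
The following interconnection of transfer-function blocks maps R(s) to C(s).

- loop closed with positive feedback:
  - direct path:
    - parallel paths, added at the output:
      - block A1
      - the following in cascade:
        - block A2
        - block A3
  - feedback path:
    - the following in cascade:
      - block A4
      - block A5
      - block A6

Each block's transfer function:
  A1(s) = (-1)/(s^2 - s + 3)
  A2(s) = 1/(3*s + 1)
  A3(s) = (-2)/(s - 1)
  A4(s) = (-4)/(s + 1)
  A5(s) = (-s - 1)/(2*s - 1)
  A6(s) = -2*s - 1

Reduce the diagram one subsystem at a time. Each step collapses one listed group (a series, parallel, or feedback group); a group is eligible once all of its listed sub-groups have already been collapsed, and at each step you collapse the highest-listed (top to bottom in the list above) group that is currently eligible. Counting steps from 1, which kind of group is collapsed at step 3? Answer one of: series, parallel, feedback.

(1) reduce the series chain A2, A3
(2) sum the parallel branches A1, (A2*A3)
(3) combine A4, A5, A6 in series
(4) feedback reduction of (A1+(A2*A3)), (A4*A5*A6)
The group at step 3 is a series group.

Therefore the answer is series.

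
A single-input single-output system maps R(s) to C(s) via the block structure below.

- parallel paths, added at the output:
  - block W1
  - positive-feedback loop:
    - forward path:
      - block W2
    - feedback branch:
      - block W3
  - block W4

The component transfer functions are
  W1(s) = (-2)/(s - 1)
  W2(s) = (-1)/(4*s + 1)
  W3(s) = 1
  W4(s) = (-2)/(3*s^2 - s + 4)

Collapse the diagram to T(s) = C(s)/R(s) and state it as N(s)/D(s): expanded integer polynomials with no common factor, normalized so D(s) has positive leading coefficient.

Answer: (-27*s^3 - 8*s^2 - 29*s - 8)/(12*s^4 - 10*s^3 + 12*s^2 - 6*s - 8)

Working:
Step 1 - reduce the feedback loop with forward W2 and return W3, giving (-1)/(4*s + 2)
Step 2 - reduce the parallel group W1, [W2/(1-W2*W3)], W4 - this is the overall T(s), already in the required normalized form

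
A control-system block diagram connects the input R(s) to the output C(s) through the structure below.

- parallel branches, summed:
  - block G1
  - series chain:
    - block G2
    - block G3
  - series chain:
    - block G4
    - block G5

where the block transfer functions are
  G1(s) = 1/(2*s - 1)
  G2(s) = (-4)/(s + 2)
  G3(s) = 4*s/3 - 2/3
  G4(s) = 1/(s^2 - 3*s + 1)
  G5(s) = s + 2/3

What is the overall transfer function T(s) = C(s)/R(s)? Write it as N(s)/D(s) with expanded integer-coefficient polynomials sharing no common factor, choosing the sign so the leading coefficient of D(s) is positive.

The answer is (-32*s^4 + 137*s^3 - 126*s^2 + 41*s - 6)/(6*s^4 - 9*s^3 - 27*s^2 + 27*s - 6).

Reasoning:
Step 1 - reduce the series chain G2, G3 -> (8 - 16*s)/(3*s + 6)
Step 2 - multiply G4, G5 (series) -> (3*s + 2)/(3*s^2 - 9*s + 3)
Step 3 - parallel reduction of G1, (G2*G3), (G4*G5) - this is the overall T(s), already in the required normalized form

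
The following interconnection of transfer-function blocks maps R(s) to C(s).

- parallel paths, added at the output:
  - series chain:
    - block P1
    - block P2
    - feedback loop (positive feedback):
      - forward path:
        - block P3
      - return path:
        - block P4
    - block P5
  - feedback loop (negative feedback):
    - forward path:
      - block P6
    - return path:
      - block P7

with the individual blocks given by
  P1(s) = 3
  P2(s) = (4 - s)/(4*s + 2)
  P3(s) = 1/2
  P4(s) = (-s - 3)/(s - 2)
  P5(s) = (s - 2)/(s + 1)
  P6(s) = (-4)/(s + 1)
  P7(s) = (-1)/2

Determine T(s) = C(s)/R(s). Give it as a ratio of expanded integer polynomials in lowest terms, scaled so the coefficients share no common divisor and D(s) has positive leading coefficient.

(1) collapse the loop (P3 forward, P4 return): (s - 2)/(3*s - 1)
(2) series reduction of P1, P2, [P3/(1-P3*P4)], P5: (-3*s^3 + 24*s^2 - 60*s + 48)/(12*s^3 + 14*s^2 - 2)
(3) reduce the feedback loop with forward P6 and return P7: (-4)/(s + 3)
(4) combine (P1*P2*[P3/(1-P3*P4)]*P5), [P6/(1+P6*P7)] in parallel: this yields T(s), and no further normalization is needed

Answer: (-3*s^4 - 33*s^3 - 44*s^2 - 132*s + 152)/(12*s^4 + 50*s^3 + 42*s^2 - 2*s - 6)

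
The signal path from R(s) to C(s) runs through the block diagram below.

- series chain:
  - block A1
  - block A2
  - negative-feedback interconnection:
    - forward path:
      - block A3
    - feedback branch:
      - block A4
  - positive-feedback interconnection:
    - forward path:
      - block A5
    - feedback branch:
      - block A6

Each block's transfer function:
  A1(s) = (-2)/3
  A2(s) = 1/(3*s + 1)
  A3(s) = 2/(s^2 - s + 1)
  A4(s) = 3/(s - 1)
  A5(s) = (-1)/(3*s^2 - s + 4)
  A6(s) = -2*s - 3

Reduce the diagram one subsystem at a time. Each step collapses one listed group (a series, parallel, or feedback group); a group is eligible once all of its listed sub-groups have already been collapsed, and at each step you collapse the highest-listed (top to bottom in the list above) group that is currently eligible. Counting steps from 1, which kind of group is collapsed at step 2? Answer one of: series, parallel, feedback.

Reducing step by step:

Step 1. collapse the loop (A3 forward, A4 return)
Step 2. close the feedback loop around A5, A6
Step 3. multiply A1, A2, [A3/(1+A3*A4)], [A5/(1-A5*A6)] (series)
The group at step 2 is a feedback group.

Answer: feedback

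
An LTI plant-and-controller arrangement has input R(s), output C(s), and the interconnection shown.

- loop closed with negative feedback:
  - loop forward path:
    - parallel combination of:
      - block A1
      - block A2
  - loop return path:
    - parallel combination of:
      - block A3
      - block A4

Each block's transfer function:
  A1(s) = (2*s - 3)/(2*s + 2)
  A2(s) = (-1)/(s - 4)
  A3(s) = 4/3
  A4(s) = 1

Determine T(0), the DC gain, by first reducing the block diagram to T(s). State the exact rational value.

1. add A1, A2 (parallel) gives (2*s^2 - 13*s + 10)/(2*s^2 - 6*s - 8)
2. sum the parallel branches A3, A4 gives 7/3
3. apply the feedback formula to (A1+A2), (A3+A4) gives (6*s^2 - 39*s + 30)/(20*s^2 - 109*s + 46)
Step 3 gives the overall T(s). Then T(0) = 30/46 = 15/23.

Final answer: 15/23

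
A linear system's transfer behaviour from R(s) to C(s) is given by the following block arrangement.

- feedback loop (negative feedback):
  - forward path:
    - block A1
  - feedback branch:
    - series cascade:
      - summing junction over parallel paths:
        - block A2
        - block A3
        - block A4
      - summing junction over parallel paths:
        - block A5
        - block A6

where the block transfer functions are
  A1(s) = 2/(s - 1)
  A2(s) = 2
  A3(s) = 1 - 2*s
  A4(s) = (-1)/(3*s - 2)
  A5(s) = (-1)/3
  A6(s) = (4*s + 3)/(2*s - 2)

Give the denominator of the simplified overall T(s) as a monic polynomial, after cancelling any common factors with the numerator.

(1) parallel reduction of A2, A3, A4; result (-6*s^2 + 13*s - 7)/(3*s - 2)
(2) combine A5, A6 in parallel; result (10*s + 11)/(6*s - 6)
(3) cascade (A2+A3+A4), (A5+A6); result (-60*s^2 + 4*s + 77)/(18*s - 12)
(4) close the feedback loop around A1, ((A2+A3+A4)*(A5+A6)); result (12 - 18*s)/(51*s^2 + 11*s - 83)
The result of step 4 is T(s) in lowest terms. Its denominator has leading coefficient 51; dividing the denominator through by 51 makes it monic.

Therefore the answer is s^2 + 11*s/51 - 83/51.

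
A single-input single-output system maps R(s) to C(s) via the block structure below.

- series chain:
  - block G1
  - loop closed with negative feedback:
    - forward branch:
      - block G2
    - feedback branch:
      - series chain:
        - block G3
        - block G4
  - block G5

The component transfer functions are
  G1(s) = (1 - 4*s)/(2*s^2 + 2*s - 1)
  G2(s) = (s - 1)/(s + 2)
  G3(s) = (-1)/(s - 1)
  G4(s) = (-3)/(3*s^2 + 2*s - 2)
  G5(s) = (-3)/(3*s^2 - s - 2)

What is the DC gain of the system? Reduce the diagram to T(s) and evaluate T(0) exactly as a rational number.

Reducing step by step:

Step 1 - cascade G3, G4, giving 3/(3*s^3 - s^2 - 4*s + 2)
Step 2 - apply the feedback formula to G2, (G3*G4), giving (3*s^3 - s^2 - 4*s + 2)/(3*s^3 + 8*s^2 + 2*s - 1)
Step 3 - multiply G1, [G2/(1+G2*(G3*G4))], G5 (series), giving (36*s^3 + 15*s^2 - 30*s + 6)/(18*s^6 + 78*s^5 + 95*s^4 + 16*s^3 - 24*s^2 - 5*s + 2)
Evaluating the step-3 result (the overall T(s)) at s = 0 gives T(0) = 6/2 = 3.

Answer: 3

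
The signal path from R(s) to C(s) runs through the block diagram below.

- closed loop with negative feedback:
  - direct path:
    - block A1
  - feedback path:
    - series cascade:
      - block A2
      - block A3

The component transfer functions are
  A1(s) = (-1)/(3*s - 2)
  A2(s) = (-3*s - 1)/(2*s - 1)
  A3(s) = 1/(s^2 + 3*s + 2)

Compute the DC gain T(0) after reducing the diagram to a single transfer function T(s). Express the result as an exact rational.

Step 1: multiply A2, A3 (series), giving (-3*s - 1)/(2*s^3 + 5*s^2 + s - 2)
Step 2: close the feedback loop around A1, (A2*A3), giving (-2*s^3 - 5*s^2 - s + 2)/(6*s^4 + 11*s^3 - 7*s^2 - 5*s + 5)
The step-2 result is T(s). Setting s = 0: T(0) = 2/5.

Answer: 2/5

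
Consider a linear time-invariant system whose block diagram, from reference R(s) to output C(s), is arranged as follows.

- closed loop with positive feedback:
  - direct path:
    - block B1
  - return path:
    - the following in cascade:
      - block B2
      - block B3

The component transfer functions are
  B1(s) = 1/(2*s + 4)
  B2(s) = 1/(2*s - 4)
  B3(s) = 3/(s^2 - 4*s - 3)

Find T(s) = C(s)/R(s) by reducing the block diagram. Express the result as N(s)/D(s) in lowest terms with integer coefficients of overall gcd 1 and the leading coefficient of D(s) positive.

Reducing step by step:

1. reduce the series chain B2, B3, giving 3/(2*s^3 - 12*s^2 + 10*s + 12)
2. reduce the feedback loop with forward B1 and return (B2*B3), which is the overall transfer function T(s) = C(s)/R(s) in lowest terms

Answer: (2*s^3 - 12*s^2 + 10*s + 12)/(4*s^4 - 16*s^3 - 28*s^2 + 64*s + 45)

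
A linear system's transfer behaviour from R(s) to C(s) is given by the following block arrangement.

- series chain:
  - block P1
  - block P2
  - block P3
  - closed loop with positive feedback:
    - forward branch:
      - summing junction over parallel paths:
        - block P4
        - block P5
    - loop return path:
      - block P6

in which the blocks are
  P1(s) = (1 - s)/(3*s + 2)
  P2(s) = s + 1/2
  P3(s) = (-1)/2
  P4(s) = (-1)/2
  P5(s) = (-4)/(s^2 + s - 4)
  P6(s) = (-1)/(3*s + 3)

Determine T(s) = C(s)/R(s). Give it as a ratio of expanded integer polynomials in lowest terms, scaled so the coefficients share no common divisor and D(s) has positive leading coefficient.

[1] reduce the parallel group P4, P5; result (-s^2 - s - 4)/(2*s^2 + 2*s - 8)
[2] apply the feedback formula to (P4+P5), P6; result (-3*s^3 - 6*s^2 - 15*s - 12)/(6*s^3 + 11*s^2 - 19*s - 28)
[3] reduce the series chain P1, P2, P3, [(P4+P5)/(1-(P4+P5)*P6)], giving the overall T(s)

Therefore the answer is (-6*s^5 - 9*s^4 - 21*s^3 - 3*s^2 + 27*s + 12)/(72*s^4 + 180*s^3 - 140*s^2 - 488*s - 224).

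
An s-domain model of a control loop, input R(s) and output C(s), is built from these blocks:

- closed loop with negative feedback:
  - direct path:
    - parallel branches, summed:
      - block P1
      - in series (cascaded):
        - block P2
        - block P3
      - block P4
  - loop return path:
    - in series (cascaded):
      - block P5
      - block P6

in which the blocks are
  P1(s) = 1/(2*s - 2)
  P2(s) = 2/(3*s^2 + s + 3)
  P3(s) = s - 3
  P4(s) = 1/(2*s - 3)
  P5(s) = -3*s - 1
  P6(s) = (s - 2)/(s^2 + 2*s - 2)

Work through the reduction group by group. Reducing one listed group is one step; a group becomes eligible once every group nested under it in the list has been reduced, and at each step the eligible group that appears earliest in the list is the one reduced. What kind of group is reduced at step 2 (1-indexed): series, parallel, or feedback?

The answer is parallel.

Reasoning:
Step 1. reduce the series chain P2, P3
Step 2. parallel reduction of P1, (P2*P3), P4
Step 3. series reduction of P5, P6
Step 4. close the feedback loop around (P1+(P2*P3)+P4), (P5*P6)
So the answer for step 2 is parallel.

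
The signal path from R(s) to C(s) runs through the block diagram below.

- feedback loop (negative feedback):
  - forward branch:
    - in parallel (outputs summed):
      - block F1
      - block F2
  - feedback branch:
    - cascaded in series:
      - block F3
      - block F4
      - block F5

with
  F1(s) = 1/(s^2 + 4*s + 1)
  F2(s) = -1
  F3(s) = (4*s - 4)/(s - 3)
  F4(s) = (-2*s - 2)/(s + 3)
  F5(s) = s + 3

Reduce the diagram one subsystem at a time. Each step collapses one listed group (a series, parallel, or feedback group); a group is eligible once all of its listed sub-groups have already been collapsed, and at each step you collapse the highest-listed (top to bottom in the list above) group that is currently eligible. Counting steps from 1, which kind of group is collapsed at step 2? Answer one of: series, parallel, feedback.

Answer: series

Working:
Step 1: sum the parallel branches F1, F2
Step 2: cascade F3, F4, F5
Step 3: reduce the feedback loop with forward (F1+F2) and return (F3*F4*F5)
Step 2: series.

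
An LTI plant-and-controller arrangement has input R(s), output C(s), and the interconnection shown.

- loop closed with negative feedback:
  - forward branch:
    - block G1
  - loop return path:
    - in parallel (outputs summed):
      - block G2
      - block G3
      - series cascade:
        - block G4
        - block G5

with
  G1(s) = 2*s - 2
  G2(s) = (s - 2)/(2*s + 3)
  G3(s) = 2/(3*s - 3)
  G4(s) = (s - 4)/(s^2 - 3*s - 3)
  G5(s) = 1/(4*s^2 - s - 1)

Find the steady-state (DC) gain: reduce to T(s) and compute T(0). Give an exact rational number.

The answer is -6/19.

Reasoning:
Step 1: reduce the series chain G4, G5; result (s - 4)/(4*s^4 - 13*s^3 - 10*s^2 + 6*s + 3)
Step 2: add G2, G3, (G4*G5) (parallel); result (12*s^6 - 59*s^5 + 83*s^4 - 82*s^3 - 162*s^2 + 36*s + 72)/(24*s^6 - 66*s^5 - 135*s^4 + 123*s^3 + 126*s^2 - 45*s - 27)
Step 3: collapse the loop (G1 forward, (G2+G3+(G4*G5)) return); result (48*s^6 - 132*s^5 - 270*s^4 + 246*s^3 + 252*s^2 - 90*s - 54)/(24*s^6 - 94*s^5 + 124*s^4 - 341*s^3 - 378*s^2 + 144*s + 171)
DC gain: substitute s = 0 into T(s) from step 3: T(0) = -54/171 = -6/19.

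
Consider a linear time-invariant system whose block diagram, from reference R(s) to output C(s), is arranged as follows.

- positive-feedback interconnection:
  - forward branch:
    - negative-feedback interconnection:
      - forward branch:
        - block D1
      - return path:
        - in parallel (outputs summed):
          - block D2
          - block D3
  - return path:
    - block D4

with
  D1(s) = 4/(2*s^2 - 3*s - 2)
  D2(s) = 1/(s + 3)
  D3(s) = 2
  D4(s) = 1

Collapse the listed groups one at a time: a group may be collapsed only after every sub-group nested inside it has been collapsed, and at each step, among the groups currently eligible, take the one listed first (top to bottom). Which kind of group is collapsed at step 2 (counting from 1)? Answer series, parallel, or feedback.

Answer: feedback

Working:
1. sum the parallel branches D2, D3
2. collapse the loop (D1 forward, (D2+D3) return)
3. apply the feedback formula to [D1/(1+D1*(D2+D3))], D4
Step 2 collapses a feedback group.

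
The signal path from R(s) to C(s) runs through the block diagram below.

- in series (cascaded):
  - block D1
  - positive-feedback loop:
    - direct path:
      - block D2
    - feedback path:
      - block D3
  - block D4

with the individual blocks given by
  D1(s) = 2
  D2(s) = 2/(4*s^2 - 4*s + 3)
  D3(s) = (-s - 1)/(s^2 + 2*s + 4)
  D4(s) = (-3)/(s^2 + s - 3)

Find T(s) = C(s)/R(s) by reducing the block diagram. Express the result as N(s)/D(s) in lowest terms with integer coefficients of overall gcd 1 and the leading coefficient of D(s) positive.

Step 1. apply the feedback formula to D2, D3, giving (2*s^2 + 4*s + 8)/(4*s^4 + 4*s^3 + 11*s^2 - 8*s + 14)
Step 2. reduce the series chain D1, [D2/(1-D2*D3)], D4, which is the overall transfer function T(s) = C(s)/R(s) in lowest terms

Hence the answer: (-12*s^2 - 24*s - 48)/(4*s^6 + 8*s^5 + 3*s^4 - 9*s^3 - 27*s^2 + 38*s - 42)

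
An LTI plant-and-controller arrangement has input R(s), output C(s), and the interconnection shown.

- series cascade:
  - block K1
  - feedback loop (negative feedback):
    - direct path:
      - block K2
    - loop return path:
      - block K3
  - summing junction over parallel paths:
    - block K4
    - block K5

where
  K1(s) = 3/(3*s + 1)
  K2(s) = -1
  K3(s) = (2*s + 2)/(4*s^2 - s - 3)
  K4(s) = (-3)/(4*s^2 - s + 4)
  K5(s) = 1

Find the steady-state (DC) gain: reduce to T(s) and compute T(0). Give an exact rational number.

(1) feedback reduction of K2, K3 = (-4*s^2 + s + 3)/(4*s^2 - 3*s - 5)
(2) combine K4, K5 in parallel = (4*s^2 - s + 1)/(4*s^2 - s + 4)
(3) multiply K1, [K2/(1+K2*K3)], (K4+K5) (series) = (-48*s^4 + 24*s^3 + 21*s^2 - 6*s + 9)/(48*s^5 - 32*s^4 - 19*s^3 - 22*s^2 - 67*s - 20)
That last expression is T(s); at s = 0 only the constant terms survive, so T(0) = 9/(-20) = -9/20.

Answer: -9/20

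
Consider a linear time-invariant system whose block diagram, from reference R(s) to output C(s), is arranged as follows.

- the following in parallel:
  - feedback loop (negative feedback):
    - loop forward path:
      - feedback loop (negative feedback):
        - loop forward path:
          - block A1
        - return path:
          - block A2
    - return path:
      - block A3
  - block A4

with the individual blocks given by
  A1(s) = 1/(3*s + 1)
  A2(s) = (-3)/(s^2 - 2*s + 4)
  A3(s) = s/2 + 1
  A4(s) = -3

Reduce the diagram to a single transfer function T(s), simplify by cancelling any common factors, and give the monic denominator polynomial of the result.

(1) feedback reduction of A1, A2 = (s^2 - 2*s + 4)/(3*s^3 - 5*s^2 + 10*s + 1)
(2) collapse the loop ([A1/(1+A1*A2)] forward, A3 return) = (2*s^2 - 4*s + 8)/(7*s^3 - 10*s^2 + 20*s + 10)
(3) sum the parallel branches [[A1/(1+A1*A2)]/(1+[A1/(1+A1*A2)]*A3)], A4 = (-21*s^3 + 32*s^2 - 64*s - 22)/(7*s^3 - 10*s^2 + 20*s + 10)
Step 3 gives the fully reduced T(s), with no common factor left to cancel. The denominator's leading coefficient is 7, so divide each of its coefficients by 7 to get the monic form.

Final answer: s^3 - 10*s^2/7 + 20*s/7 + 10/7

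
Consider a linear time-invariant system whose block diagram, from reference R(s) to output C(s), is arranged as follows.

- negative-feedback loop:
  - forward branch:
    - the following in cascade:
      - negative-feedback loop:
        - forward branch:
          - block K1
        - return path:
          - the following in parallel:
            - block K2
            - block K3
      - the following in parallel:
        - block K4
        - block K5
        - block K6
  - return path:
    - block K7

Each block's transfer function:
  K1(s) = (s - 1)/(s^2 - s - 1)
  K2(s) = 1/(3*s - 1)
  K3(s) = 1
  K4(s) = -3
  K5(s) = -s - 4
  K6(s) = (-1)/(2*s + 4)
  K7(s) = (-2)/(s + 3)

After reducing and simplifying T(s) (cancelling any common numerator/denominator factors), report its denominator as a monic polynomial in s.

Step 1: sum the parallel branches K2, K3 gives (3*s)/(3*s - 1)
Step 2: close the feedback loop around K1, (K2+K3) gives (3*s^2 - 4*s + 1)/(3*s^3 - s^2 - 5*s + 1)
Step 3: add K4, K5, K6 (parallel) gives (-2*s^2 - 18*s - 29)/(2*s + 4)
Step 4: reduce the series chain [K1/(1+K1*(K2+K3))], (K4+K5+K6) gives (-6*s^4 - 46*s^3 - 17*s^2 + 98*s - 29)/(6*s^4 + 10*s^3 - 14*s^2 - 18*s + 4)
Step 5: apply the feedback formula to ([K1/(1+K1*(K2+K3))]*(K4+K5+K6)), K7 gives (-6*s^5 - 64*s^4 - 155*s^3 + 47*s^2 + 265*s - 87)/(6*s^5 + 40*s^4 + 108*s^3 - 26*s^2 - 246*s + 70)
That last expression is T(s), already simplified. Scaling its denominator by 1/6 (the reciprocal of the leading coefficient) yields the monic denominator.

Hence the answer: s^5 + 20*s^4/3 + 18*s^3 - 13*s^2/3 - 41*s + 35/3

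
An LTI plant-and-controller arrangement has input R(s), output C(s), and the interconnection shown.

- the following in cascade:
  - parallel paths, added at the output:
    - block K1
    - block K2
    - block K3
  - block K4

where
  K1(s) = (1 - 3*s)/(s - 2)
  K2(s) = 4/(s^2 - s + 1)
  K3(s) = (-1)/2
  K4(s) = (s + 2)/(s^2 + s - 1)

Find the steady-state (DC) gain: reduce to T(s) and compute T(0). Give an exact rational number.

The answer is -6.

Reasoning:
(1) reduce the parallel group K1, K2, K3 = (-7*s^3 + 11*s^2 - 3*s - 12)/(2*s^3 - 6*s^2 + 6*s - 4)
(2) cascade (K1+K2+K3), K4 = (-7*s^4 - 3*s^3 + 19*s^2 - 18*s - 24)/(2*s^5 - 4*s^4 - 2*s^3 + 8*s^2 - 10*s + 4)
The step-2 result is T(s). Setting s = 0: T(0) = -24/4 = -6.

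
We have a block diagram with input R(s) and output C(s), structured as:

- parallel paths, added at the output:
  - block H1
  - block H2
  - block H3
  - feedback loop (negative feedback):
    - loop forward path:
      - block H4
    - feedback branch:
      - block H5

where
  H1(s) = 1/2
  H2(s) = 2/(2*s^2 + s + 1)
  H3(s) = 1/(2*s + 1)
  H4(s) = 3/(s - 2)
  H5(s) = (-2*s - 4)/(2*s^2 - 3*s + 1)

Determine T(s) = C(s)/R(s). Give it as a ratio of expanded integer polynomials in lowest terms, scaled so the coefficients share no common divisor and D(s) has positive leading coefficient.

Step 1. feedback reduction of H4, H5: (6*s^2 - 9*s + 3)/(2*s^3 - 7*s^2 + s - 14)
Step 2. combine H1, H2, H3, [H4/(1+H4*H5)] in parallel, giving the overall T(s)

Therefore the answer is (8*s^6 + 36*s^5 - 50*s^4 - 137*s^3 - 166*s^2 - 175*s - 92)/(16*s^6 - 40*s^5 - 36*s^4 - 142*s^3 - 120*s^2 - 82*s - 28).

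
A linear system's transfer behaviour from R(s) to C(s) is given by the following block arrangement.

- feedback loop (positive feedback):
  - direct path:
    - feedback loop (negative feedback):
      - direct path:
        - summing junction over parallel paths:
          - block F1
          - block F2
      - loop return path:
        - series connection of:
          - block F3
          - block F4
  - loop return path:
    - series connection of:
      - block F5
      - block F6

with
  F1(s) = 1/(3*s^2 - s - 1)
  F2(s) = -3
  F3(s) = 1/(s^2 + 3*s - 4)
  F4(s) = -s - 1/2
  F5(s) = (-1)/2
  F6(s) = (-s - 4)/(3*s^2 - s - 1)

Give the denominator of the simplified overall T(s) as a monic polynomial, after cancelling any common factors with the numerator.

Reducing step by step:

(1) sum the parallel branches F1, F2: (-9*s^2 + 3*s + 4)/(3*s^2 - s - 1)
(2) cascade F3, F4: (-2*s - 1)/(2*s^2 + 6*s - 8)
(3) collapse the loop ((F1+F2) forward, (F3*F4) return): (-18*s^4 - 48*s^3 + 98*s^2 - 32)/(6*s^4 + 34*s^3 - 29*s^2 - 9*s + 4)
(4) multiply F5, F6 (series): (s + 4)/(6*s^2 - 2*s - 2)
(5) apply the feedback formula to [(F1+F2)/(1+(F1+F2)*(F3*F4))], (F5*F6): (-54*s^6 - 126*s^5 + 360*s^4 - 50*s^3 - 194*s^2 + 32*s + 32)/(18*s^6 + 105*s^5 - 67*s^4 + 15*s^3 - 146*s^2 + 21*s + 60)
That last expression is T(s), already simplified. Scaling its denominator by 1/18 (the reciprocal of the leading coefficient) yields the monic denominator.

Answer: s^6 + 35*s^5/6 - 67*s^4/18 + 5*s^3/6 - 73*s^2/9 + 7*s/6 + 10/3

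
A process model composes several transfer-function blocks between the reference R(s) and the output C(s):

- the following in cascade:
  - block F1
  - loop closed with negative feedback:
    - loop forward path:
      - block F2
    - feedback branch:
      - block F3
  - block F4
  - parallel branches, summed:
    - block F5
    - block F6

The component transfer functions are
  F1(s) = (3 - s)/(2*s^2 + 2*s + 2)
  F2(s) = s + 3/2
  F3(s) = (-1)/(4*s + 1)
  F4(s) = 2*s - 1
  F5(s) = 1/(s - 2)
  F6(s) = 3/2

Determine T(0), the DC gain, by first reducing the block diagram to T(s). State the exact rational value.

Step 1: reduce the feedback loop with forward F2 and return F3 gives (8*s^2 + 14*s + 3)/(6*s - 1)
Step 2: add F5, F6 (parallel) gives (3*s - 4)/(2*s - 4)
Step 3: reduce the series chain F1, [F2/(1+F2*F3)], F4, (F5+F6) gives (-48*s^5 + 148*s^4 + 92*s^3 - 335*s^2 + 57*s + 36)/(24*s^4 - 28*s^3 - 20*s^2 - 44*s + 8)
DC gain: substitute s = 0 into T(s) from step 3: T(0) = 36/8 = 9/2.

Hence the answer: 9/2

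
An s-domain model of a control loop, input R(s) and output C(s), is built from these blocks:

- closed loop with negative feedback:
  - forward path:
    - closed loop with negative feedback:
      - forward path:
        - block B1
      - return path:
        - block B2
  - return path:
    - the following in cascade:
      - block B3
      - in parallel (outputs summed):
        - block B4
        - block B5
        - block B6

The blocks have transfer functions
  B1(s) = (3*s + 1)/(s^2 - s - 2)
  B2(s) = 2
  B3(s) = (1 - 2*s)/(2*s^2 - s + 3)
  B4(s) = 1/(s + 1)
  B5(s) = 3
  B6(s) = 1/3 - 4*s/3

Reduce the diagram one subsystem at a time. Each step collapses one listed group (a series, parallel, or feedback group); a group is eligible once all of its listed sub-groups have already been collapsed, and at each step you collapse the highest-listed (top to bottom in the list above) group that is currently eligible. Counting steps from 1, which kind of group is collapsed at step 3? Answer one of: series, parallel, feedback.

Step 1: reduce the feedback loop with forward B1 and return B2
Step 2: add B4, B5, B6 (parallel)
Step 3: cascade B3, (B4+B5+B6)
Step 4: close the feedback loop around [B1/(1+B1*B2)], (B3*(B4+B5+B6))
So the answer for step 3 is series.

Answer: series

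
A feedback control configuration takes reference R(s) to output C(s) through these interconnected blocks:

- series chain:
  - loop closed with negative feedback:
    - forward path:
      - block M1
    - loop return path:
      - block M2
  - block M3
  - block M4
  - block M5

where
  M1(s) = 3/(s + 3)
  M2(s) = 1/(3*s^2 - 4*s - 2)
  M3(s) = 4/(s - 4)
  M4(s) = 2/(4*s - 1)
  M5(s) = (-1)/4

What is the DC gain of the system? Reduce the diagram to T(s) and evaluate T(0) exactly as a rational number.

Reducing step by step:

Step 1: close the feedback loop around M1, M2 -> (9*s^2 - 12*s - 6)/(3*s^3 + 5*s^2 - 14*s - 3)
Step 2: multiply [M1/(1+M1*M2)], M3, M4, M5 (series) -> (-18*s^2 + 24*s + 12)/(12*s^5 - 31*s^4 - 129*s^3 + 246*s^2 - 5*s - 12)
The step-2 result is T(s). Setting s = 0: T(0) = 12/(-12) = -1.

Answer: -1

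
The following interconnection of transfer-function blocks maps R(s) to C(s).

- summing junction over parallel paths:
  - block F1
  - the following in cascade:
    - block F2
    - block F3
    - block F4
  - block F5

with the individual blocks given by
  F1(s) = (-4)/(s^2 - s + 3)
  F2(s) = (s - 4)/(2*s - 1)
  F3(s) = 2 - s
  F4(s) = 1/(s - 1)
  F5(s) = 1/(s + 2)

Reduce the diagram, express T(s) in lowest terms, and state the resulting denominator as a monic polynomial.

Answer: s^5 - s^4/2 + 5*s^2 - 17*s/2 + 3

Working:
1. multiply F2, F3, F4 (series) = (-s^2 + 6*s - 8)/(2*s^2 - 3*s + 1)
2. add F1, (F2*F3*F4), F5 (parallel) = (-s^5 + 7*s^4 - 16*s^3 - 2*s^2 + 38*s - 53)/(2*s^5 - s^4 + 10*s^2 - 17*s + 6)
T(s) is the step-2 result (common factors already cancelled). Leading coefficient of the denominator: 2. Divide through by 2 for the monic polynomial.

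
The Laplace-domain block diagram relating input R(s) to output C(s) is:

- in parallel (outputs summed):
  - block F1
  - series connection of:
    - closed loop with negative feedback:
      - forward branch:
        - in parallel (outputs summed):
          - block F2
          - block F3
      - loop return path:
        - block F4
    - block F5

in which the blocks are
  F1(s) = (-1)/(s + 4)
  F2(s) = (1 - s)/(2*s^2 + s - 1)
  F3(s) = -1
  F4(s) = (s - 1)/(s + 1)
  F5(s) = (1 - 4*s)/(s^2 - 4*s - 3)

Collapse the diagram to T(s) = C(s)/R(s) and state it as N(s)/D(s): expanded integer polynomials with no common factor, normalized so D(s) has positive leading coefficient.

Step 1. sum the parallel branches F2, F3, giving (-2*s^2 - 2*s + 2)/(2*s^2 + s - 1)
Step 2. reduce the feedback loop with forward (F2+F3) and return F4, giving (-2*s^3 - 4*s^2 + 2)/(3*s^2 + 4*s - 3)
Step 3. series reduction of [(F2+F3)/(1+(F2+F3)*F4)], F5, giving (8*s^4 + 14*s^3 - 4*s^2 - 8*s + 2)/(3*s^4 - 8*s^3 - 28*s^2 + 9)
Step 4. combine F1, ([(F2+F3)/(1+(F2+F3)*F4)]*F5) in parallel: this yields T(s), and no further normalization is needed

Therefore the answer is (8*s^5 + 43*s^4 + 60*s^3 + 4*s^2 - 30*s - 1)/(3*s^5 + 4*s^4 - 60*s^3 - 112*s^2 + 9*s + 36).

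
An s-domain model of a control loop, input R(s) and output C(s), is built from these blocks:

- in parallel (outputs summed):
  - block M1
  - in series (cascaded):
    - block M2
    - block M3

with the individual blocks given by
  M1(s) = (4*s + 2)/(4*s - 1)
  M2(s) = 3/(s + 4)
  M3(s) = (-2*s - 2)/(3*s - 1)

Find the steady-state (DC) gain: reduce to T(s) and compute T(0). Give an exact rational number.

[1] combine M2, M3 in series -> (-6*s - 6)/(3*s^2 + 11*s - 4)
[2] reduce the parallel group M1, (M2*M3) -> (12*s^3 + 26*s^2 - 12*s - 2)/(12*s^3 + 41*s^2 - 27*s + 4)
DC gain: substitute s = 0 into T(s) from step 2: T(0) = -2/4 = -1/2.

Therefore the answer is -1/2.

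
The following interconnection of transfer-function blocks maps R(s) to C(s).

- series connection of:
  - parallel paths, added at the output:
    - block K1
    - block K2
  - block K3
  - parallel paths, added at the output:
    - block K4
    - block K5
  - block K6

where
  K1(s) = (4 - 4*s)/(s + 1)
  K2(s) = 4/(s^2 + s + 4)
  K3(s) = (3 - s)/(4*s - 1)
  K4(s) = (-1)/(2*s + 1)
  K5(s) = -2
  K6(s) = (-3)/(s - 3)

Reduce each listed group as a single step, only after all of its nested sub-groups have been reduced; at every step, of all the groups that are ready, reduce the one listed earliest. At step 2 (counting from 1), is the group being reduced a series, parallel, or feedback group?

Answer: parallel

Working:
Step 1. reduce the parallel group K1, K2
Step 2. parallel reduction of K4, K5
Step 3. reduce the series chain (K1+K2), K3, (K4+K5), K6
So the answer for step 2 is parallel.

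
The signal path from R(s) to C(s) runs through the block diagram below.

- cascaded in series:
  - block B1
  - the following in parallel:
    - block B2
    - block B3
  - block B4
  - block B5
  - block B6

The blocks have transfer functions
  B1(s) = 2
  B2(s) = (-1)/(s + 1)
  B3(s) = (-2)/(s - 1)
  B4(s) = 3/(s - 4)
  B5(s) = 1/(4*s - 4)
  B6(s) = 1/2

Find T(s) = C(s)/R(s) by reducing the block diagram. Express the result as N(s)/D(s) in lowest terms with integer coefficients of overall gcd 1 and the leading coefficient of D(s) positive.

First reduce the diagram to T(s).

Step 1 - sum the parallel branches B2, B3 = (-3*s - 1)/(s^2 - 1)
Step 2 - series reduction of B1, (B2+B3), B4, B5, B6, giving the overall T(s)

Answer: (-9*s - 3)/(4*s^4 - 20*s^3 + 12*s^2 + 20*s - 16)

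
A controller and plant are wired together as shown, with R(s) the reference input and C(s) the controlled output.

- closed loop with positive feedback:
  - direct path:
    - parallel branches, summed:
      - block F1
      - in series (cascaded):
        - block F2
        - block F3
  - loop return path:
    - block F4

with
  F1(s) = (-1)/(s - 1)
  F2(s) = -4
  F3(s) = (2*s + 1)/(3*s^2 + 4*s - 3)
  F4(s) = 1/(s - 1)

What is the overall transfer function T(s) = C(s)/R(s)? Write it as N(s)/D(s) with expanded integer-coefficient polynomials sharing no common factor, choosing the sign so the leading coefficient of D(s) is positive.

First reduce the diagram to T(s).

Step 1. multiply F2, F3 (series), giving (-8*s - 4)/(3*s^2 + 4*s - 3)
Step 2. combine F1, (F2*F3) in parallel, giving (7 - 11*s^2)/(3*s^3 + s^2 - 7*s + 3)
Step 3. apply the feedback formula to (F1+(F2*F3)), F4, giving the overall T(s)

Answer: (-11*s^3 + 11*s^2 + 7*s - 7)/(3*s^4 - 2*s^3 + 3*s^2 + 10*s - 10)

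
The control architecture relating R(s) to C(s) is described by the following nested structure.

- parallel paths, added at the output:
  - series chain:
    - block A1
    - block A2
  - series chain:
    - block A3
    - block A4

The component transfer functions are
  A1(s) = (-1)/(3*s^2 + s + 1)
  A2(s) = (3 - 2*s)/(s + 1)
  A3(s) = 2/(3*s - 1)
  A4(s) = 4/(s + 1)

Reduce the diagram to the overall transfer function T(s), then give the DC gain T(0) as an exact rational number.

[1] combine A1, A2 in series: (2*s - 3)/(3*s^3 + 4*s^2 + 2*s + 1)
[2] series reduction of A3, A4: 8/(3*s^2 + 2*s - 1)
[3] parallel reduction of (A1*A2), (A3*A4): (30*s^2 - 3*s + 11)/(9*s^4 + 9*s^3 + 2*s^2 + s - 1)
DC gain: substitute s = 0 into T(s) from step 3: T(0) = 11/(-1) = -11.

Therefore the answer is -11.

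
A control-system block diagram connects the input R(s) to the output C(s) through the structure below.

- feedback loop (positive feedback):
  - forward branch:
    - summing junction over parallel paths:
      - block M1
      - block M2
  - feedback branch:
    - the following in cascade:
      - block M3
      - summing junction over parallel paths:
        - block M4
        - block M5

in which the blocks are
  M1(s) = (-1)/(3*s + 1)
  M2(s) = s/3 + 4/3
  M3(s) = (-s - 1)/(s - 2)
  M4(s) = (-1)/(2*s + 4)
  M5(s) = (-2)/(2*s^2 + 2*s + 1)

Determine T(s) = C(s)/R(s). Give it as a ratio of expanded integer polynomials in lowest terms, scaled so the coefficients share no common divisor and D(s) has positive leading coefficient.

Reducing step by step:

1. sum the parallel branches M1, M2 -> (3*s^2 + 13*s + 1)/(9*s + 3)
2. sum the parallel branches M4, M5 -> (-2*s^2 - 6*s - 9)/(4*s^3 + 12*s^2 + 10*s + 4)
3. multiply M3, (M4+M5) (series) -> (2*s^3 + 8*s^2 + 15*s + 9)/(4*s^4 + 4*s^3 - 14*s^2 - 16*s - 8)
4. feedback reduction of (M1+M2), (M3*(M4+M5)), giving the overall T(s)

Answer: (12*s^6 + 64*s^5 + 14*s^4 - 226*s^3 - 246*s^2 - 120*s - 8)/(30*s^5 - 2*s^4 - 265*s^3 - 416*s^2 - 252*s - 33)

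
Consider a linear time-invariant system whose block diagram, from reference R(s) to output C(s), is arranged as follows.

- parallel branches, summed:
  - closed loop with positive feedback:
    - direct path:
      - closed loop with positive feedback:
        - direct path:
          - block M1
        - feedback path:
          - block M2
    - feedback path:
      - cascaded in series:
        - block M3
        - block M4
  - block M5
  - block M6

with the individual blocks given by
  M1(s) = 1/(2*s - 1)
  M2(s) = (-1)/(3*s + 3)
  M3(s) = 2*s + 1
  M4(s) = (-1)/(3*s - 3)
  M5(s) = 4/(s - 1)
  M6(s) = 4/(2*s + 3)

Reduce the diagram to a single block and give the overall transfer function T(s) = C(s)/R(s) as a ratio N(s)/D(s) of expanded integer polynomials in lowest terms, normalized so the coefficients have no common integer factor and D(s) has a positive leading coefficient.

[1] feedback reduction of M1, M2 -> (3*s + 3)/(6*s^2 + 3*s - 2)
[2] reduce the series chain M3, M4 -> (-2*s - 1)/(3*s - 3)
[3] close the feedback loop around [M1/(1-M1*M2)], (M3*M4) -> (3*s^2 - 3)/(6*s^3 - s^2 - 2*s + 3)
[4] combine [[M1/(1-M1*M2)]/(1-[M1/(1-M1*M2)]*(M3*M4))], M5, M6 in parallel - this is the overall T(s), already in the required normalized form

Answer: (78*s^4 + 39*s^3 - 47*s^2 + 17*s + 33)/(12*s^5 + 4*s^4 - 23*s^3 + 7*s^2 + 9*s - 9)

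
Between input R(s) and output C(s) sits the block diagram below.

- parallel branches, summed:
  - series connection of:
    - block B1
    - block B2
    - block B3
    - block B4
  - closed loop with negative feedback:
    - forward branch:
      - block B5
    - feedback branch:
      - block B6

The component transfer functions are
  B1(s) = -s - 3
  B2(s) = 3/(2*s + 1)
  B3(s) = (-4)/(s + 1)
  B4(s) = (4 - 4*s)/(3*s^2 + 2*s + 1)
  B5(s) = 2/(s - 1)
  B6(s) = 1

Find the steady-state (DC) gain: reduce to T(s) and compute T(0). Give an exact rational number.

Step 1. cascade B1, B2, B3, B4; result (-48*s^2 - 96*s + 144)/(6*s^4 + 13*s^3 + 11*s^2 + 5*s + 1)
Step 2. apply the feedback formula to B5, B6; result 2/(s + 1)
Step 3. add (B1*B2*B3*B4), [B5/(1+B5*B6)] (parallel); result (12*s^3 - 34*s^2 - 88*s + 146)/(6*s^4 + 13*s^3 + 11*s^2 + 5*s + 1)
That last expression is T(s); at s = 0 only the constant terms survive, so T(0) = 146/1 = 146.

Therefore the answer is 146.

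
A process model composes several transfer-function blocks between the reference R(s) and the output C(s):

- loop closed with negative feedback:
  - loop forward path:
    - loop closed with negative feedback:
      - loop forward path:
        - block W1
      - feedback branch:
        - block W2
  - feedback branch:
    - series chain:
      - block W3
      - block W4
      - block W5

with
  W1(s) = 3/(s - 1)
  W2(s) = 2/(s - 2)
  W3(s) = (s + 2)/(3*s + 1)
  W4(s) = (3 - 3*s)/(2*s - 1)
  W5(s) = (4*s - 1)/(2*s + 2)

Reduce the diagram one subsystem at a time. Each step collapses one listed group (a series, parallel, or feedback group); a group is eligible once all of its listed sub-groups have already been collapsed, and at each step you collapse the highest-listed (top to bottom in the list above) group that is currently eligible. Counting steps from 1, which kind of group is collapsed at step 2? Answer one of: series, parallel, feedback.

The answer is series.

Reasoning:
Step 1: reduce the feedback loop with forward W1 and return W2
Step 2: cascade W3, W4, W5
Step 3: reduce the feedback loop with forward [W1/(1+W1*W2)] and return (W3*W4*W5)
At step 2 the group reduced is series.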